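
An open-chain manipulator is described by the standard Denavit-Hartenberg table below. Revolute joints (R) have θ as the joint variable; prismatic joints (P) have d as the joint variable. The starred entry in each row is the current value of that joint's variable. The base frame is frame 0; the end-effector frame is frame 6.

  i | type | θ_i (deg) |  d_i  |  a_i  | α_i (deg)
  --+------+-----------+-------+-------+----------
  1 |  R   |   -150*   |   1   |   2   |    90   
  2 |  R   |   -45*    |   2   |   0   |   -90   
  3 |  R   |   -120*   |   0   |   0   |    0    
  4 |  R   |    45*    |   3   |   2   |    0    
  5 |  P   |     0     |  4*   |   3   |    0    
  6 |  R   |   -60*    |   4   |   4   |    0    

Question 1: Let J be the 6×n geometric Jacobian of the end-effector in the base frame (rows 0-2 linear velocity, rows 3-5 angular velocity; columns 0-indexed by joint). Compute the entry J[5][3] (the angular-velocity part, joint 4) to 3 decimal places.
0.707

axis z_3 = (-0.6124,-0.3536,0.7071); lever o_n−o_3 = (-9.6255,3.2855,8.8631)
cross product → J_v[:, 3] = (-5.4567,-1.3788,-5.4151)
J_ω[:, 3] = z_3
entry J[5][3] = 0.7071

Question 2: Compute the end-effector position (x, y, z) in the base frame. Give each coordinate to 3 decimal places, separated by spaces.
after link 1: o_1 = (-1.7321, -1.0000, 1.0000)
after link 2: o_2 = (-2.7321, 0.7321, 1.0000)
after link 3: o_3 = (-2.7321, 0.7321, 1.0000)
after link 4: o_4 = (-5.8521, 1.1614, 2.7553)
after link 5: o_5 = (-10.2259, 1.9822, 5.0347)
after link 6: o_6 = (-12.3576, 4.0175, 9.8631)

-12.358 4.018 9.863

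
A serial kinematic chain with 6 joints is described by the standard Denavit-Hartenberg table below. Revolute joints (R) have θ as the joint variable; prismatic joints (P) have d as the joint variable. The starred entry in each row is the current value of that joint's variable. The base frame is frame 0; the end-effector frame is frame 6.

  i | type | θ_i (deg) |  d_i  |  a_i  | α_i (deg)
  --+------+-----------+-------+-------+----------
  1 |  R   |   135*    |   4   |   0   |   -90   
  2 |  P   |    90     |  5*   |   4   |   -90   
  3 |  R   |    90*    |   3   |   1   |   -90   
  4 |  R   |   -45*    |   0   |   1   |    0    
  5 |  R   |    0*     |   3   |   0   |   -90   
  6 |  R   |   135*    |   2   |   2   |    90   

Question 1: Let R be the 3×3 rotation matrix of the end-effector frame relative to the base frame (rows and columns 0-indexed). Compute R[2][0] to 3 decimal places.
End-effector x-axis (col 0 of R) = (-0.7071,0.0000,-0.7071)
R[2][0] = -0.7071

-0.707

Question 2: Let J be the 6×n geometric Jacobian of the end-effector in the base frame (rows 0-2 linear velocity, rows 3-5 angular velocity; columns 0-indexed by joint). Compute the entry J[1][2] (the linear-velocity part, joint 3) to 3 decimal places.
axis z_2 = (0.7071,-0.7071,-0.0000); lever o_n−o_2 = (2.4142,0.5858,1.5858)
cross product → J_v[:, 2] = (-1.1213,-1.1213,2.1213)
J_ω[:, 2] = z_2
entry J[1][2] = -1.1213

-1.121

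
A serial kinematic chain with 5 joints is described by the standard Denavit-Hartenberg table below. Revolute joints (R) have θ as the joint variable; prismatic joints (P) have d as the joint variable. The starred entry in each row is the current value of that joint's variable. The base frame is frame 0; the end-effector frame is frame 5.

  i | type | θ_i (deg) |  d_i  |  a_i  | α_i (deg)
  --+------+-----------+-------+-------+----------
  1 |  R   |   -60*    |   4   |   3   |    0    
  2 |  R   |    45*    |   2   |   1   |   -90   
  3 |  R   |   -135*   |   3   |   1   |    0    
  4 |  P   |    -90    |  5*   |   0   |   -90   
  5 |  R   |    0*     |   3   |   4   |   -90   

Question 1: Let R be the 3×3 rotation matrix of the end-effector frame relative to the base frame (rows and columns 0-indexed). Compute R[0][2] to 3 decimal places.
-0.259

End-effector z-axis (col 2 of R) = (-0.2588,-0.9659,0.0000)
R[0][2] = -0.2588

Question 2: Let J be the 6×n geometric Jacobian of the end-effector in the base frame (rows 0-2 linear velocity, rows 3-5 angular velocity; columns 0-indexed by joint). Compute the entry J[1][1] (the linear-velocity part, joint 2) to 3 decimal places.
axis z_1 = (0.0000,0.0000,1.0000); lever o_n−o_1 = (-2.4276,8.9327,2.0000)
cross product → J_v[:, 1] = (-8.9327,-2.4276,0.0000)
J_ω[:, 1] = z_1
entry J[1][1] = -2.4276

-2.428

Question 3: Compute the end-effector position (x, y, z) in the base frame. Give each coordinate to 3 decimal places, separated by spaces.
after link 1: o_1 = (1.5000, -2.5981, 4.0000)
after link 2: o_2 = (2.4659, -2.8569, 6.0000)
after link 3: o_3 = (2.5594, 0.2239, 6.7071)
after link 4: o_4 = (3.8535, 5.0535, 6.7071)
after link 5: o_5 = (-0.9276, 6.3346, 6.0000)

-0.928 6.335 6.000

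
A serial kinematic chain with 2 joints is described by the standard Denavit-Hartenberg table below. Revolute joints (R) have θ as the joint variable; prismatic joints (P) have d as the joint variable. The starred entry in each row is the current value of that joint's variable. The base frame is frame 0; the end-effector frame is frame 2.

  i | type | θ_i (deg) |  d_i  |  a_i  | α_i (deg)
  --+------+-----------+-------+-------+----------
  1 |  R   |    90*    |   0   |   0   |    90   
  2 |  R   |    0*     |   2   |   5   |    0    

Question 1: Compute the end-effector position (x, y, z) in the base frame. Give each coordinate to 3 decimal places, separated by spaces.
after link 1: o_1 = (0.0000, 0.0000, 0.0000)
after link 2: o_2 = (2.0000, 5.0000, 0.0000)

2.000 5.000 0.000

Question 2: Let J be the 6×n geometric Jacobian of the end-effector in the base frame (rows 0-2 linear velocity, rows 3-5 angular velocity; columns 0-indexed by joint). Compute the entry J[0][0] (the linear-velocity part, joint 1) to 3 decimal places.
axis z_0 = ẑ; lever o_n−o_0 = (2.0000,5.0000,0.0000)
cross product → J_v[:, 0] = (-5.0000,2.0000,0.0000)
J_ω[:, 0] = z_0
entry J[0][0] = -5.0000

-5.000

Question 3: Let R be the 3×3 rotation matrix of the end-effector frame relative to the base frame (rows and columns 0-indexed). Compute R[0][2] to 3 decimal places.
End-effector z-axis (col 2 of R) = (1.0000,-0.0000,0.0000)
R[0][2] = 1.0000

1.000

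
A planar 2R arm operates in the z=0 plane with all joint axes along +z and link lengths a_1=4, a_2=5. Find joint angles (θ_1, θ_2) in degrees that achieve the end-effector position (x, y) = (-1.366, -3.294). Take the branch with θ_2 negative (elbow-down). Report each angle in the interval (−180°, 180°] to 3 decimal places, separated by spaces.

cos θ_2 = (12.7164−4²−5²)/(2·4·5) = -0.7071; θ_2 = -134.9987° (elbow-down)
β = atan2(-3.2940,-1.3660) = -112.5235°; ψ = atan2(-3.5356,0.4645) = -82.5147°
θ_1 = β − ψ = -30.0087°

-30.009 -134.999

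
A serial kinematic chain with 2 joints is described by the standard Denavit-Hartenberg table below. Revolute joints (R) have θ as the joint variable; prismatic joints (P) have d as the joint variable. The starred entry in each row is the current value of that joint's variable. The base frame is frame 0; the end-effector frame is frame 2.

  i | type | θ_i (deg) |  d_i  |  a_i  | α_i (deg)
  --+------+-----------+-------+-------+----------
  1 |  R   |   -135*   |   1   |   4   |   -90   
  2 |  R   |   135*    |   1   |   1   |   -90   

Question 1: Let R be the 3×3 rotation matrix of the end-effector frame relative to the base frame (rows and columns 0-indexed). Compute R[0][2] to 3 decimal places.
0.500

End-effector z-axis (col 2 of R) = (0.5000,0.5000,0.7071)
R[0][2] = 0.5000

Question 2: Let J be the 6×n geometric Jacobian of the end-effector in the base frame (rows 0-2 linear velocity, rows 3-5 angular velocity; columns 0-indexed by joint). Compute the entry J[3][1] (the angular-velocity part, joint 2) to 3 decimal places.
0.707

axis z_1 = (0.7071,-0.7071,0.0000); lever o_n−o_1 = (1.2071,-0.2071,-0.7071)
cross product → J_v[:, 1] = (0.5000,0.5000,0.7071)
J_ω[:, 1] = z_1
entry J[3][1] = 0.7071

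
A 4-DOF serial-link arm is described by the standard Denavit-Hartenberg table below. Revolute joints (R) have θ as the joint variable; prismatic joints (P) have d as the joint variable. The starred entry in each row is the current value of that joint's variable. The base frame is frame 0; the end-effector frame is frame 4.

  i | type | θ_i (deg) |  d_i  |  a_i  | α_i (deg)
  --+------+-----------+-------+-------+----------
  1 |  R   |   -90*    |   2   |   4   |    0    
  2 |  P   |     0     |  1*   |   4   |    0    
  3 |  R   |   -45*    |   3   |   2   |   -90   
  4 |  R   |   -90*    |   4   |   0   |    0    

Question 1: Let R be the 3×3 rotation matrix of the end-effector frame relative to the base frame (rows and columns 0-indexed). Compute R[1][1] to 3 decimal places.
End-effector y-axis (col 1 of R) = (-0.7071,-0.7071,-0.0000)
R[1][1] = -0.7071

-0.707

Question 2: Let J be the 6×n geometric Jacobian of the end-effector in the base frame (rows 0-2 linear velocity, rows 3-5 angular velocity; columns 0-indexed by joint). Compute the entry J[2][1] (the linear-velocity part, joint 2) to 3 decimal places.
1.000

prismatic axis z_1 = (0.0000,0.0000,1.0000)
J_v[:, 1] = z_1; J_ω[:, 1] = (0,0,0)
entry J[2][1] = 1.0000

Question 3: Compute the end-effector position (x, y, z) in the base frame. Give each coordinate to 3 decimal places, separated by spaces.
1.414 -12.243 6.000

after link 1: o_1 = (0.0000, -4.0000, 2.0000)
after link 2: o_2 = (0.0000, -8.0000, 3.0000)
after link 3: o_3 = (-1.4142, -9.4142, 6.0000)
after link 4: o_4 = (1.4142, -12.2426, 6.0000)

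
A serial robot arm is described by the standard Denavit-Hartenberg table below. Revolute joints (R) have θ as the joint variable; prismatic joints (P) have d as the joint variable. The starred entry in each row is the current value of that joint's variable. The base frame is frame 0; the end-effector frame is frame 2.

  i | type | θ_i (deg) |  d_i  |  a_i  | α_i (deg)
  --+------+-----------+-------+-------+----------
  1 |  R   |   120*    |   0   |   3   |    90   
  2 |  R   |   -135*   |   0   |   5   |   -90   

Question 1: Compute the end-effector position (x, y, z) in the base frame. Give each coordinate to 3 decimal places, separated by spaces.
after link 1: o_1 = (-1.5000, 2.5981, 0.0000)
after link 2: o_2 = (0.2678, -0.4638, -3.5355)

0.268 -0.464 -3.536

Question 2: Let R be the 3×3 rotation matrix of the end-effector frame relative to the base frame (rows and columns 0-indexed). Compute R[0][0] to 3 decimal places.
End-effector x-axis (col 0 of R) = (0.3536,-0.6124,-0.7071)
R[0][0] = 0.3536

0.354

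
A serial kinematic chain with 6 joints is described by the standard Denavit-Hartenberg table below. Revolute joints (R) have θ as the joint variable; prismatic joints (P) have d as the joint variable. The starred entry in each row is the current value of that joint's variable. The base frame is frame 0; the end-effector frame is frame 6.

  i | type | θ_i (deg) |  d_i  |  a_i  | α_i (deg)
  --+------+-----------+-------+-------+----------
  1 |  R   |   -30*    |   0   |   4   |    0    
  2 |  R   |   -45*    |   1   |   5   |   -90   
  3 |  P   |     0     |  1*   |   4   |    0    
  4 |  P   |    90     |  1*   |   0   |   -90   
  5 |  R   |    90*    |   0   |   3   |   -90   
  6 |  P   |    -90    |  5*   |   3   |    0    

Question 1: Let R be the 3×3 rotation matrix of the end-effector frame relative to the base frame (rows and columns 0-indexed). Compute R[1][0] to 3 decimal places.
End-effector x-axis (col 0 of R) = (-0.2588,0.9659,-0.0000)
R[1][0] = 0.9659

0.966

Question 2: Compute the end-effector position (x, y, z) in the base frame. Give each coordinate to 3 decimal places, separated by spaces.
4.051 -8.054 6.000

after link 1: o_1 = (3.4641, -2.0000, 0.0000)
after link 2: o_2 = (4.7582, -6.8296, 1.0000)
after link 3: o_3 = (6.7594, -10.4345, 1.0000)
after link 4: o_4 = (7.7253, -10.1757, 1.0000)
after link 5: o_5 = (4.8275, -10.9522, 1.0000)
after link 6: o_6 = (4.0511, -8.0544, 6.0000)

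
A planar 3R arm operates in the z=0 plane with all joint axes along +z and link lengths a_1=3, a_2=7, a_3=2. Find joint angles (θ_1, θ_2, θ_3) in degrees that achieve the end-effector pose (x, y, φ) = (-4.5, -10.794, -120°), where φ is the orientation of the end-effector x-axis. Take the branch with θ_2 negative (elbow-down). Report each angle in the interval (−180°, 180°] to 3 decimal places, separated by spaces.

wrist centre = target − a_3·(cos φ, sin φ) = (-3.5000, -9.0619)
cos θ_2 = (94.3689−3²−7²)/(2·3·7) = 0.8659; θ_2 = -30.0113° (elbow-down)
β = atan2(-9.0619,-3.5000) = -111.1181°; ψ = atan2(-3.5012,9.0615) = -21.1256°
θ_1 = β − ψ = -89.9924°
θ_3 = φ − θ_1 − θ_2 = 0.0037° (wrapped to (-180°,180°])

-89.992 -30.011 0.004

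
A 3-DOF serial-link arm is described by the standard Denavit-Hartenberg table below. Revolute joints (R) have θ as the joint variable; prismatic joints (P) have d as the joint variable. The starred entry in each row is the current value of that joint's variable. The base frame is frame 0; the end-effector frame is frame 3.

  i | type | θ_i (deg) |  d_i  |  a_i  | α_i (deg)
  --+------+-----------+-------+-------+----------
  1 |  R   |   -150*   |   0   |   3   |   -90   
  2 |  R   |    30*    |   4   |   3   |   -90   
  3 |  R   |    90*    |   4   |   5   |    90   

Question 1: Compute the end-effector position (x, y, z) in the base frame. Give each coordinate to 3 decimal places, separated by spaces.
-3.616 -0.933 -4.964

after link 1: o_1 = (-2.5981, -1.5000, 0.0000)
after link 2: o_2 = (-2.8481, -6.2631, -1.5000)
after link 3: o_3 = (-3.6160, -0.9330, -4.9641)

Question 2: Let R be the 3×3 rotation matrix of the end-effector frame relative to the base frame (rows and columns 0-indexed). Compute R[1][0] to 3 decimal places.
End-effector x-axis (col 0 of R) = (-0.5000,0.8660,-0.0000)
R[1][0] = 0.8660

0.866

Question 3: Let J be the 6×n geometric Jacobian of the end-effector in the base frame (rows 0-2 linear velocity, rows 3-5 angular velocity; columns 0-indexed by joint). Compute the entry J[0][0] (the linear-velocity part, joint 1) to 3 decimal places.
axis z_0 = ẑ; lever o_n−o_0 = (-3.6160,-0.9330,-4.9641)
cross product → J_v[:, 0] = (0.9330,-3.6160,0.0000)
J_ω[:, 0] = z_0
entry J[0][0] = 0.9330

0.933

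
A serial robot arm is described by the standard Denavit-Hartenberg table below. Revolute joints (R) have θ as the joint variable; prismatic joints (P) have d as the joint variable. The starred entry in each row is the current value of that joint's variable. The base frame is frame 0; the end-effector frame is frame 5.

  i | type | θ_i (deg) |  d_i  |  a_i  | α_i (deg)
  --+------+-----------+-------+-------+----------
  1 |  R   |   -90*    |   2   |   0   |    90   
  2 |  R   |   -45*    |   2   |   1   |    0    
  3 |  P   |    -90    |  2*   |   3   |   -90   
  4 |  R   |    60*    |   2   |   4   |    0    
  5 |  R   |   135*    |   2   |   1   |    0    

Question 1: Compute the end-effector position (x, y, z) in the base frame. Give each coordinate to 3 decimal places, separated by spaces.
-0.795 -0.683 -4.388

after link 1: o_1 = (0.0000, 0.0000, 2.0000)
after link 2: o_2 = (-2.0000, -0.7071, 1.2929)
after link 3: o_3 = (-4.0000, 1.4142, -0.8284)
after link 4: o_4 = (-0.5359, 1.4142, -3.6569)
after link 5: o_5 = (-0.7947, -0.6830, -4.3881)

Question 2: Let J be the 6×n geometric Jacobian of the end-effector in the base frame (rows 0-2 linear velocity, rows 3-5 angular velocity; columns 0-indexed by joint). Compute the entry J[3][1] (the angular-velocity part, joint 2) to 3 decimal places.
axis z_1 = (-1.0000,-0.0000,0.0000); lever o_n−o_1 = (-0.7947,-0.6830,-6.3881)
cross product → J_v[:, 1] = (0.0000,-6.3881,0.6830)
J_ω[:, 1] = z_1
entry J[3][1] = -1.0000

-1.000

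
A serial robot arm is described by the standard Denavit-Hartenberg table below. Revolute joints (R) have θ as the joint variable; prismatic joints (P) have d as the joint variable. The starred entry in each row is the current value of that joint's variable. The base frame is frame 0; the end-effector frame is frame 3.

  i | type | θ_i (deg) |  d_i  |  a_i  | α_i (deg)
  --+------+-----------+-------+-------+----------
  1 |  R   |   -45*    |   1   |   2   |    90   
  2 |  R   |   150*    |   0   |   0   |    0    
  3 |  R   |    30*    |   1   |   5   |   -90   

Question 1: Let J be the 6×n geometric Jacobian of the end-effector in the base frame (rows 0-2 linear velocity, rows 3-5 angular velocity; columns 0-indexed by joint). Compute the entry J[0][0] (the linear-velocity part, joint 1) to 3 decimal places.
-1.414

axis z_0 = ẑ; lever o_n−o_0 = (-2.8284,1.4142,1.0000)
cross product → J_v[:, 0] = (-1.4142,-2.8284,0.0000)
J_ω[:, 0] = z_0
entry J[0][0] = -1.4142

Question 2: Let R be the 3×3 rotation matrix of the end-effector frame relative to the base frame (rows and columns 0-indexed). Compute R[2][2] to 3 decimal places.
End-effector z-axis (col 2 of R) = (-0.0000,-0.0000,-1.0000)
R[2][2] = -1.0000

-1.000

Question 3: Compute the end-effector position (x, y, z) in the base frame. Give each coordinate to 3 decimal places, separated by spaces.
after link 1: o_1 = (1.4142, -1.4142, 1.0000)
after link 2: o_2 = (1.4142, -1.4142, 1.0000)
after link 3: o_3 = (-2.8284, 1.4142, 1.0000)

-2.828 1.414 1.000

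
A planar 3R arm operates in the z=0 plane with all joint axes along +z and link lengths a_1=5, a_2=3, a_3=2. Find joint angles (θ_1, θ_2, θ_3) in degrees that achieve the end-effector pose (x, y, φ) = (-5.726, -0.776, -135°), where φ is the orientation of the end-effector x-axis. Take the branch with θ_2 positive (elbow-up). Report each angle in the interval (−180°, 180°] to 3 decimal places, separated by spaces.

wrist centre = target − a_3·(cos φ, sin φ) = (-4.3118, 0.6382)
cos θ_2 = (18.9988−5²−3²)/(2·5·3) = -0.5000; θ_2 = 120.0026° (elbow-up)
β = atan2(0.6382,-4.3118) = 171.5804°; ψ = atan2(2.5980,3.4999) = 36.5870°
θ_1 = β − ψ = 134.9935°
θ_3 = φ − θ_1 − θ_2 = -29.9961° (wrapped to (-180°,180°])

134.993 120.003 -29.996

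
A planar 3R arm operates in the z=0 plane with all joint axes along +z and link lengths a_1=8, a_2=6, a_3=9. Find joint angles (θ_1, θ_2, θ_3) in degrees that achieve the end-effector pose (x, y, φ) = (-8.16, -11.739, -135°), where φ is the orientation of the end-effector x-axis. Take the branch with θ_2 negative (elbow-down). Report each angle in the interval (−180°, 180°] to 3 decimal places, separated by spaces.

-60.005 -135.001 60.006

wrist centre = target − a_3·(cos φ, sin φ) = (-1.7960, -5.3750)
cos θ_2 = (32.1168−8²−6²)/(2·8·6) = -0.7071; θ_2 = -135.0008° (elbow-down)
β = atan2(-5.3750,-1.7960) = -108.4768°; ψ = atan2(-4.2426,3.7573) = -48.4714°
θ_1 = β − ψ = -60.0054°
θ_3 = φ − θ_1 − θ_2 = 60.0062° (wrapped to (-180°,180°])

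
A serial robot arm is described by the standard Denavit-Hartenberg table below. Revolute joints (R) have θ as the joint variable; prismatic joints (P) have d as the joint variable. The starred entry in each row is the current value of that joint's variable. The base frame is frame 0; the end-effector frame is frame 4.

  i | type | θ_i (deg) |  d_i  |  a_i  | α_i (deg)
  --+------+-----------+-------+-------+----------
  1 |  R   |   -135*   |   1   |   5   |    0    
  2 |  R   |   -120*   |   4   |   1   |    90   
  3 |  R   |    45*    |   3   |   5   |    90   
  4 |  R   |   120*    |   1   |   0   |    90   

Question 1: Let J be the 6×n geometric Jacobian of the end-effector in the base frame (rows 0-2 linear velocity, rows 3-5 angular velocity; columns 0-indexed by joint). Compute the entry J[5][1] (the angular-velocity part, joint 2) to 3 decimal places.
axis z_1 = (0.0000,0.0000,1.0000); lever o_n−o_1 = (1.5409,5.8405,6.8284)
cross product → J_v[:, 1] = (-5.8405,1.5409,0.0000)
J_ω[:, 1] = z_1
entry J[5][1] = 1.0000

1.000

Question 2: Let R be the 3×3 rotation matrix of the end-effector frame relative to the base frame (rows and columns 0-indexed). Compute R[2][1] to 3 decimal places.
End-effector y-axis (col 1 of R) = (-0.1830,0.6830,-0.7071)
R[2][1] = -0.7071

-0.707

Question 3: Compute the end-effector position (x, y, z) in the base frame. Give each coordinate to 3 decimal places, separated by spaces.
after link 1: o_1 = (-3.5355, -3.5355, 1.0000)
after link 2: o_2 = (-3.7944, -2.5696, 5.0000)
after link 3: o_3 = (-1.8116, 1.6219, 8.5355)
after link 4: o_4 = (-1.9947, 2.3049, 7.8284)

-1.995 2.305 7.828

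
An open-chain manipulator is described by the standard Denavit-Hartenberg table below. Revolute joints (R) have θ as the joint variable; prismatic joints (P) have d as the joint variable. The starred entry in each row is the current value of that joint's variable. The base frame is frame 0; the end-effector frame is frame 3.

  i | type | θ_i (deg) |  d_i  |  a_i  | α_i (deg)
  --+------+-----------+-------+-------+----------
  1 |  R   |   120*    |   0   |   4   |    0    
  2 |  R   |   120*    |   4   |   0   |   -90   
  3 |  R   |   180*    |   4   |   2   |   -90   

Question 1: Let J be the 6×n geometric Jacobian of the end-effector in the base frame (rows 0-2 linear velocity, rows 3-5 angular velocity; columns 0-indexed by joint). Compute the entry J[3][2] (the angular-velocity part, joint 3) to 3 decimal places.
axis z_2 = (0.8660,-0.5000,0.0000); lever o_n−o_2 = (4.4641,-0.2679,0.0000)
cross product → J_v[:, 2] = (0.0000,0.0000,2.0000)
J_ω[:, 2] = z_2
entry J[3][2] = 0.8660

0.866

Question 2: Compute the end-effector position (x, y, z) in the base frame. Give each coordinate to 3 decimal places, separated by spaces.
after link 1: o_1 = (-2.0000, 3.4641, 0.0000)
after link 2: o_2 = (-2.0000, 3.4641, 4.0000)
after link 3: o_3 = (2.4641, 3.1962, 4.0000)

2.464 3.196 4.000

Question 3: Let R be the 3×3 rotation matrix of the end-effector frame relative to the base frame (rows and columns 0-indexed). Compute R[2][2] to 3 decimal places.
1.000

End-effector z-axis (col 2 of R) = (0.0000,0.0000,1.0000)
R[2][2] = 1.0000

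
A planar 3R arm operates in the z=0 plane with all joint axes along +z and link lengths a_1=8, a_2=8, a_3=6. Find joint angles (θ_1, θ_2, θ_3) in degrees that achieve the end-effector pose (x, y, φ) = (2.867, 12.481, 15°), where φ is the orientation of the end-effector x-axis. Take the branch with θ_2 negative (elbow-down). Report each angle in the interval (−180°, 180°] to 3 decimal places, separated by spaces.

150.002 -90.000 -45.002

wrist centre = target − a_3·(cos φ, sin φ) = (-2.9286, 10.9281)
cos θ_2 = (127.9995−8²−8²)/(2·8·8) = -0.0000; θ_2 = -90.0002° (elbow-down)
β = atan2(10.9281,-2.9286) = 105.0019°; ψ = atan2(-8.0000,8.0000) = -45.0001°
θ_1 = β − ψ = 150.0020°
θ_3 = φ − θ_1 − θ_2 = -45.0018° (wrapped to (-180°,180°])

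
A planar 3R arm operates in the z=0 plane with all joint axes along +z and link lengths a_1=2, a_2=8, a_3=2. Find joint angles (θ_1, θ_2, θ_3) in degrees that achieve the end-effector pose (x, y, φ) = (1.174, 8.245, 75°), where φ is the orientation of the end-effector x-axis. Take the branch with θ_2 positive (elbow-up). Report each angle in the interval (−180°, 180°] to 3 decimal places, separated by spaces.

wrist centre = target − a_3·(cos φ, sin φ) = (0.6564, 6.3131)
cos θ_2 = (40.2867−2²−8²)/(2·2·8) = -0.8660; θ_2 = 150.0019° (elbow-up)
β = atan2(6.3131,0.6564) = 84.0644°; ψ = atan2(3.9998,-4.9283) = 140.9377°
θ_1 = β − ψ = -56.8733°
θ_3 = φ − θ_1 − θ_2 = -18.1286° (wrapped to (-180°,180°])

-56.873 150.002 -18.129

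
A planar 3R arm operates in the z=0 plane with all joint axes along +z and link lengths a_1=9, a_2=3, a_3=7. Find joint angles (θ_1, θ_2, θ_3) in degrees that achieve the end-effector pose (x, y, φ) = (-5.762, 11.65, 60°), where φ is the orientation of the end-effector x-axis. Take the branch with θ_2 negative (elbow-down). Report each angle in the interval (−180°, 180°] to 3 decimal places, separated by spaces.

162.793 -59.990 -42.803

wrist centre = target − a_3·(cos φ, sin φ) = (-9.2620, 5.5878)
cos θ_2 = (117.0084−9²−3²)/(2·9·3) = 0.5002; θ_2 = -59.9897° (elbow-down)
β = atan2(5.5878,-9.2620) = 148.8972°; ψ = atan2(-2.5978,10.5005) = -13.8959°
θ_1 = β − ψ = 162.7931°
θ_3 = φ − θ_1 − θ_2 = -42.8034° (wrapped to (-180°,180°])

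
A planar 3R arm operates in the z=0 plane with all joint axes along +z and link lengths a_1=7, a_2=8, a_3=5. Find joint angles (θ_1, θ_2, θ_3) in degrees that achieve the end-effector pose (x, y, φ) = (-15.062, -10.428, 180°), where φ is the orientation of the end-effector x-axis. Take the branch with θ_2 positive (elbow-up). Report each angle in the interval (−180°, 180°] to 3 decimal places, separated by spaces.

-150.004 30.008 -60.004

wrist centre = target − a_3·(cos φ, sin φ) = (-10.0620, -10.4280)
cos θ_2 = (209.9870−7²−8²)/(2·7·8) = 0.8660; θ_2 = 30.0080° (elbow-up)
β = atan2(-10.4280,-10.0620) = -133.9767°; ψ = atan2(4.0010,13.9276) = 16.0277°
θ_1 = β − ψ = -150.0043°
θ_3 = φ − θ_1 − θ_2 = -60.0037° (wrapped to (-180°,180°])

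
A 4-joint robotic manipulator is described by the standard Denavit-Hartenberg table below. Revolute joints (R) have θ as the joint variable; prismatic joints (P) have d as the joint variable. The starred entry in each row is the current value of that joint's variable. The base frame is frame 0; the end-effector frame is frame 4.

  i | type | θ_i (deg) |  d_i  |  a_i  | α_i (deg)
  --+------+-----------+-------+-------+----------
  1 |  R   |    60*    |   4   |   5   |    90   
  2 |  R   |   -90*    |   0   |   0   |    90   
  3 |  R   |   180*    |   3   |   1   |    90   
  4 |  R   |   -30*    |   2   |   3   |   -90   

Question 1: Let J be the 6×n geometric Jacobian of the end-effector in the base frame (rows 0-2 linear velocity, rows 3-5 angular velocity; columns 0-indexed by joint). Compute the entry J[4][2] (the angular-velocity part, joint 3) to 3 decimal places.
-0.866

axis z_2 = (-0.5000,-0.8660,-0.0000); lever o_n−o_2 = (0.9821,-2.2990,3.5981)
cross product → J_v[:, 2] = (-3.1160,1.7990,2.0000)
J_ω[:, 2] = z_2
entry J[4][2] = -0.8660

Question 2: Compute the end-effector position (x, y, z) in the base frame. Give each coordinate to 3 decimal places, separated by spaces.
after link 1: o_1 = (2.5000, 4.3301, 4.0000)
after link 2: o_2 = (2.5000, 4.3301, 4.0000)
after link 3: o_3 = (1.0000, 1.7321, 5.0000)
after link 4: o_4 = (3.4821, 2.0311, 7.5981)

3.482 2.031 7.598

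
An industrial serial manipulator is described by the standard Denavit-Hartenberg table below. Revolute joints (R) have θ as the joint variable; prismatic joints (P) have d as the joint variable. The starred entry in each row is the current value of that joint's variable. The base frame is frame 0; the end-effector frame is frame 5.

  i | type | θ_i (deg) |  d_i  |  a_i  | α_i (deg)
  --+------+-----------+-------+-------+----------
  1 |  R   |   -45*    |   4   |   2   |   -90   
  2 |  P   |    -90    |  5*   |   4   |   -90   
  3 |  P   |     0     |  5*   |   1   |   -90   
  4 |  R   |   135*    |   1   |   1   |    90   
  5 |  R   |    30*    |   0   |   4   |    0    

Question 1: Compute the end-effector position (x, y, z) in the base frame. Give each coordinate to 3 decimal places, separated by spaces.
after link 1: o_1 = (1.4142, -1.4142, 4.0000)
after link 2: o_2 = (4.9497, 2.1213, 8.0000)
after link 3: o_3 = (8.4853, -1.4142, 9.0000)
after link 4: o_4 = (7.2782, -1.6213, 8.2929)
after link 5: o_5 = (4.1319, -1.3035, 5.8434)

4.132 -1.303 5.843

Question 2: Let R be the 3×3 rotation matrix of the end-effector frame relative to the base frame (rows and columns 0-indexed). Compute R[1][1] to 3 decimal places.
-0.862

End-effector y-axis (col 1 of R) = (-0.3624,-0.8624,0.3536)
R[1][1] = -0.8624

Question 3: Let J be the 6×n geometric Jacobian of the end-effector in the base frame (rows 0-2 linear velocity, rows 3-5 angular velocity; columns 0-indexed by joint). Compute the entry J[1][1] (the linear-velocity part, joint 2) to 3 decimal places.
prismatic axis z_1 = (0.7071,0.7071,0.0000)
J_v[:, 1] = z_1; J_ω[:, 1] = (0,0,0)
entry J[1][1] = 0.7071

0.707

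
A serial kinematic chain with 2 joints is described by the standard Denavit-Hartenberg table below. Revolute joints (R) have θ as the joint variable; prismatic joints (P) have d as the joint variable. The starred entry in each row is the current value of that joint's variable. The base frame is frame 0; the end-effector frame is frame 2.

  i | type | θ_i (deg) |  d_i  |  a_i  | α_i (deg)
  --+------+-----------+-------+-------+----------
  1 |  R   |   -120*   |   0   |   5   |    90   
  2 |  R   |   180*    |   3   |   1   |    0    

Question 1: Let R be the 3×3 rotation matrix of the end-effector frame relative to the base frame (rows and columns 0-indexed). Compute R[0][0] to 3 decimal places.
End-effector x-axis (col 0 of R) = (0.5000,0.8660,0.0000)
R[0][0] = 0.5000

0.500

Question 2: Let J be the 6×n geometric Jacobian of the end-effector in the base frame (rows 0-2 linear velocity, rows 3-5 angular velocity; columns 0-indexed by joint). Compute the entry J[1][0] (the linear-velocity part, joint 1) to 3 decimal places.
axis z_0 = ẑ; lever o_n−o_0 = (-4.5981,-1.9641,0.0000)
cross product → J_v[:, 0] = (1.9641,-4.5981,0.0000)
J_ω[:, 0] = z_0
entry J[1][0] = -4.5981

-4.598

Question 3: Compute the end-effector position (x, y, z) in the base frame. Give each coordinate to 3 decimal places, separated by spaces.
-4.598 -1.964 0.000

after link 1: o_1 = (-2.5000, -4.3301, 0.0000)
after link 2: o_2 = (-4.5981, -1.9641, 0.0000)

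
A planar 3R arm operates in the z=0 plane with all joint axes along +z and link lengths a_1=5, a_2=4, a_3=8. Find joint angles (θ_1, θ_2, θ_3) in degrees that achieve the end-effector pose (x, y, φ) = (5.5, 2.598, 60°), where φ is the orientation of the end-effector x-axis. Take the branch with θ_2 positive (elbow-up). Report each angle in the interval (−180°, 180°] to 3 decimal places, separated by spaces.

wrist centre = target − a_3·(cos φ, sin φ) = (1.5000, -4.3302)
cos θ_2 = (21.0007−5²−4²)/(2·5·4) = -0.5000; θ_2 = 119.9989° (elbow-up)
β = atan2(-4.3302,1.5000) = -70.8937°; ψ = atan2(3.4641,3.0001) = 49.1063°
θ_1 = β − ψ = -120.0000°
θ_3 = φ − θ_1 − θ_2 = 60.0011° (wrapped to (-180°,180°])

-120.000 119.999 60.001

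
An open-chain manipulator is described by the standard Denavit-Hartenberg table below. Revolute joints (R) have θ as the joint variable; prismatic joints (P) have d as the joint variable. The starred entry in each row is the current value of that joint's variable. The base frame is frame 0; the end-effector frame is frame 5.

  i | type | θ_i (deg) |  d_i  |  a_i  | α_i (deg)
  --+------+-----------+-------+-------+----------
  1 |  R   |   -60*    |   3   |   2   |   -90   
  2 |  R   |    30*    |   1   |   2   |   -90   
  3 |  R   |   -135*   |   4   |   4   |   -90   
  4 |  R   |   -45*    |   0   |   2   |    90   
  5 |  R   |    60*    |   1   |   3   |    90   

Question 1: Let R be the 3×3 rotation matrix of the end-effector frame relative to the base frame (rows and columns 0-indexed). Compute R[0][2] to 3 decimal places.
-0.425

End-effector z-axis (col 2 of R) = (-0.4249,0.8948,-0.1370)
R[0][2] = -0.4249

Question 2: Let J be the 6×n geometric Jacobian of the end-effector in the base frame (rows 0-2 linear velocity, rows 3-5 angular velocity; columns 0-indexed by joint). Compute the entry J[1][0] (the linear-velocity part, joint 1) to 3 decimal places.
axis z_0 = ẑ; lever o_n−o_0 = (5.0891,5.0166,-3.0991)
cross product → J_v[:, 0] = (-5.0166,5.0891,0.0000)
J_ω[:, 0] = z_0
entry J[1][0] = 5.0891

5.089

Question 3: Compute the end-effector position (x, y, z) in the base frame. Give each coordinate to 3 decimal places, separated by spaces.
5.089 5.017 -3.099

after link 1: o_1 = (1.0000, -1.7321, 3.0000)
after link 2: o_2 = (2.7321, -2.7321, 2.0000)
after link 3: o_3 = (2.9568, 2.5355, -0.0499)
after link 4: o_4 = (3.0363, 4.3979, -0.7746)
after link 5: o_5 = (5.0891, 5.0166, -3.0991)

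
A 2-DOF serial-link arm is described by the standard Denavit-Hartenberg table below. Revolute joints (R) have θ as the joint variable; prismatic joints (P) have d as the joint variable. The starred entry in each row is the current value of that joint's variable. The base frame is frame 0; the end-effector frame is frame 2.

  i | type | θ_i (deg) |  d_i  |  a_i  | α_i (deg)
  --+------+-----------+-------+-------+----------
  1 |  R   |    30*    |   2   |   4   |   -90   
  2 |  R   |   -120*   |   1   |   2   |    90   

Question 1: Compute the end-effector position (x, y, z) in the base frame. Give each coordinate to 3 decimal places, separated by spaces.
after link 1: o_1 = (3.4641, 2.0000, 2.0000)
after link 2: o_2 = (2.0981, 2.3660, 3.7321)

2.098 2.366 3.732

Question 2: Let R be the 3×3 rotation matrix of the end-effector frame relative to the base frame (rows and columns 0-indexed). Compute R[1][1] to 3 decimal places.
End-effector y-axis (col 1 of R) = (-0.5000,0.8660,0.0000)
R[1][1] = 0.8660

0.866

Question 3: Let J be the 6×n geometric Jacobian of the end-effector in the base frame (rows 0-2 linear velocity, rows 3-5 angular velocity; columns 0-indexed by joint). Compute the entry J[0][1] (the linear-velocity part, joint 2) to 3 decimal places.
1.500

axis z_1 = (-0.5000,0.8660,0.0000); lever o_n−o_1 = (-1.3660,0.3660,1.7321)
cross product → J_v[:, 1] = (1.5000,0.8660,1.0000)
J_ω[:, 1] = z_1
entry J[0][1] = 1.5000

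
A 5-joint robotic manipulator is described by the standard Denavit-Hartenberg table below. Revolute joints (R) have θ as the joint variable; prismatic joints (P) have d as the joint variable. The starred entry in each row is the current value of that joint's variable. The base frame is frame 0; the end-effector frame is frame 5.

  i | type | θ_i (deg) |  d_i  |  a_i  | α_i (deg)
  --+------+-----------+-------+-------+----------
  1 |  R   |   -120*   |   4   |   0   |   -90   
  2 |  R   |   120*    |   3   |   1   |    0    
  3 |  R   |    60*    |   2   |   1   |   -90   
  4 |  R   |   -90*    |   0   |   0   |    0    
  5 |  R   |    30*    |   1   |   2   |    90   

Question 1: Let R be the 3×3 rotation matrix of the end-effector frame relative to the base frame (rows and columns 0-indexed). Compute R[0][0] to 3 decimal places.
1.000

End-effector x-axis (col 0 of R) = (1.0000,0.0000,-0.0000)
R[0][0] = 1.0000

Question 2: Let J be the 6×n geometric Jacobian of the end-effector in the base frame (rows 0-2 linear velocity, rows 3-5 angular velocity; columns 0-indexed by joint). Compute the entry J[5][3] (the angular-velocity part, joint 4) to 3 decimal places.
axis z_3 = (0.0000,0.0000,1.0000); lever o_n−o_3 = (2.0000,0.0000,1.0000)
cross product → J_v[:, 3] = (-0.0000,2.0000,-0.0000)
J_ω[:, 3] = z_3
entry J[5][3] = 1.0000

1.000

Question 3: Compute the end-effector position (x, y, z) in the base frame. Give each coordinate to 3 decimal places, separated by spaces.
after link 1: o_1 = (0.0000, 0.0000, 4.0000)
after link 2: o_2 = (2.8481, -1.0670, 3.1340)
after link 3: o_3 = (5.0801, -1.2010, 3.1340)
after link 4: o_4 = (5.0801, -1.2010, 3.1340)
after link 5: o_5 = (7.0801, -1.2010, 4.1340)

7.080 -1.201 4.134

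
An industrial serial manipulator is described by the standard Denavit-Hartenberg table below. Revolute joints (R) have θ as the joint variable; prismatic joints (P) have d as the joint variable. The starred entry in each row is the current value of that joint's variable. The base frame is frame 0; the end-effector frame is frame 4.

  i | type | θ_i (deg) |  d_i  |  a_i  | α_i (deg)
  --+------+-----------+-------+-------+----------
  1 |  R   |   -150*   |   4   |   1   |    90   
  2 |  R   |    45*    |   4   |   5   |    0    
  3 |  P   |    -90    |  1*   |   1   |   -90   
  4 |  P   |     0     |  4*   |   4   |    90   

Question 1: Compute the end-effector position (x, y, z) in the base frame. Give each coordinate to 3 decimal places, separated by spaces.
after link 1: o_1 = (-0.8660, -0.5000, 4.0000)
after link 2: o_2 = (-5.9279, 1.1963, 7.5355)
after link 3: o_3 = (-7.0403, 1.7088, 6.8284)
after link 4: o_4 = (-11.9392, -1.1196, 6.8284)

-11.939 -1.120 6.828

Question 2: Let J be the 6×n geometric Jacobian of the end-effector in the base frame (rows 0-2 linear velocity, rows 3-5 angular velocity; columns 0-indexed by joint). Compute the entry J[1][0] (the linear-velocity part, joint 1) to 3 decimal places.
axis z_0 = ẑ; lever o_n−o_0 = (-11.9392,-1.1196,6.8284)
cross product → J_v[:, 0] = (1.1196,-11.9392,0.0000)
J_ω[:, 0] = z_0
entry J[1][0] = -11.9392

-11.939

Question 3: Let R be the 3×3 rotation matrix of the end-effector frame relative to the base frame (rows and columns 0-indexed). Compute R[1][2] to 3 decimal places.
End-effector z-axis (col 2 of R) = (-0.5000,0.8660,0.0000)
R[1][2] = 0.8660

0.866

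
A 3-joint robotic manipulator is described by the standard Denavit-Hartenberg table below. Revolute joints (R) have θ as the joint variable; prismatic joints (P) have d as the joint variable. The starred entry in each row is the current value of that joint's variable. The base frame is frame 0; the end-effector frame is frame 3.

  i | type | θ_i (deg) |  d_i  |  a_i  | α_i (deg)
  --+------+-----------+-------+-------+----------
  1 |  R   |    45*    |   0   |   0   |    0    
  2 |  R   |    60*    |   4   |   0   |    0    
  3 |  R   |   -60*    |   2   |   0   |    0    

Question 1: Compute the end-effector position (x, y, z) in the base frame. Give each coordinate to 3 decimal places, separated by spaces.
0.000 0.000 6.000

after link 1: o_1 = (0.0000, 0.0000, 0.0000)
after link 2: o_2 = (0.0000, 0.0000, 4.0000)
after link 3: o_3 = (0.0000, 0.0000, 6.0000)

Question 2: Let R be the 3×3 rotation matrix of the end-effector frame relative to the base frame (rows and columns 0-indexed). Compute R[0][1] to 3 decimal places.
-0.707

End-effector y-axis (col 1 of R) = (-0.7071,0.7071,0.0000)
R[0][1] = -0.7071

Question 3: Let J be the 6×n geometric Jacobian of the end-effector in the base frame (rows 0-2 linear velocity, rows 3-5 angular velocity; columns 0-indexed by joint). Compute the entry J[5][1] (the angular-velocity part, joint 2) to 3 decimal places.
1.000

axis z_1 = (0.0000,0.0000,1.0000); lever o_n−o_1 = (0.0000,0.0000,6.0000)
cross product → J_v[:, 1] = (0.0000,0.0000,0.0000)
J_ω[:, 1] = z_1
entry J[5][1] = 1.0000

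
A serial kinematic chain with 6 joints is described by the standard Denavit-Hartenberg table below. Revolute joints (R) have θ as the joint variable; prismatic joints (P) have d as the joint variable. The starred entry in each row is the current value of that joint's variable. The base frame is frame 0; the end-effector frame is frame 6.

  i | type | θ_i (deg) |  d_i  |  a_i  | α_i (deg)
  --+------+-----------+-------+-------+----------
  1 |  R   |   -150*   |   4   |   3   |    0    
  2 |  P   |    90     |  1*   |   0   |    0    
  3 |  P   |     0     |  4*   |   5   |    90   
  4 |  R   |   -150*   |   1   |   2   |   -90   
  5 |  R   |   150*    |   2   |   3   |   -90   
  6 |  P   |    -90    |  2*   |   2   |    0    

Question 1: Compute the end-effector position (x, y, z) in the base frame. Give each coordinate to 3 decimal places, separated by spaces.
after link 1: o_1 = (-2.5981, -1.5000, 4.0000)
after link 2: o_2 = (-2.5981, -1.5000, 5.0000)
after link 3: o_3 = (-0.0981, -5.8301, 9.0000)
after link 4: o_4 = (-1.8301, -4.8301, 8.0000)
after link 5: o_5 = (1.0939, -6.8947, 7.5670)
after link 6: o_6 = (0.5269, -9.3768, 6.3349)

0.527 -9.377 6.335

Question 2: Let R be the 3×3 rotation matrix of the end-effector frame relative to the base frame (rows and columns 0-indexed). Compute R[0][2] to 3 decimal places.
-0.533

End-effector z-axis (col 2 of R) = (-0.5335,-0.8080,0.2500)
R[0][2] = -0.5335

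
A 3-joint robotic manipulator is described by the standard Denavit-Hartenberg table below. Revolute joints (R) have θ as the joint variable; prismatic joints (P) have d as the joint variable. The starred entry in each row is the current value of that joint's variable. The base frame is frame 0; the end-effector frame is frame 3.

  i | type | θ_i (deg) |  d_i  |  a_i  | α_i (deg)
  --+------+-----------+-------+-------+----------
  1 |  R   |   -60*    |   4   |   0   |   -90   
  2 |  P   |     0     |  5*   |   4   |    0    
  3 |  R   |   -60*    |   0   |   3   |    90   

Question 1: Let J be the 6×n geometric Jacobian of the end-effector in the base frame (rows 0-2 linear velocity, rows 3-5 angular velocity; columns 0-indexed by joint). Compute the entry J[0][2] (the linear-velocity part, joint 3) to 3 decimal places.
axis z_2 = (0.8660,0.5000,0.0000); lever o_n−o_2 = (0.7500,-1.2990,2.5981)
cross product → J_v[:, 2] = (1.2990,-2.2500,-1.5000)
J_ω[:, 2] = z_2
entry J[0][2] = 1.2990

1.299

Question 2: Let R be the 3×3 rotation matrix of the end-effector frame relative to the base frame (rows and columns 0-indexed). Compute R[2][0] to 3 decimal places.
0.866

End-effector x-axis (col 0 of R) = (0.2500,-0.4330,0.8660)
R[2][0] = 0.8660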